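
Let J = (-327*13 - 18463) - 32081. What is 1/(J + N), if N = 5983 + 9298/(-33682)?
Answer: -16841/822047541 ≈ -2.0487e-5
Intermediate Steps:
J = -54795 (J = (-4251 - 18463) - 32081 = -22714 - 32081 = -54795)
N = 100755054/16841 (N = 5983 + 9298*(-1/33682) = 5983 - 4649/16841 = 100755054/16841 ≈ 5982.7)
1/(J + N) = 1/(-54795 + 100755054/16841) = 1/(-822047541/16841) = -16841/822047541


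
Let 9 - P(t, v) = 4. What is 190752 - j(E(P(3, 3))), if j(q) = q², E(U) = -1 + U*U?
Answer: 190176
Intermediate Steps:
P(t, v) = 5 (P(t, v) = 9 - 1*4 = 9 - 4 = 5)
E(U) = -1 + U²
190752 - j(E(P(3, 3))) = 190752 - (-1 + 5²)² = 190752 - (-1 + 25)² = 190752 - 1*24² = 190752 - 1*576 = 190752 - 576 = 190176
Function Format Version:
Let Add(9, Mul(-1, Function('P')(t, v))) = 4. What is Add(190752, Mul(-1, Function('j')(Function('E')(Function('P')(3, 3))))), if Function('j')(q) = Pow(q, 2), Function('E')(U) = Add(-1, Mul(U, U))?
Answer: 190176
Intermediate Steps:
Function('P')(t, v) = 5 (Function('P')(t, v) = Add(9, Mul(-1, 4)) = Add(9, -4) = 5)
Function('E')(U) = Add(-1, Pow(U, 2))
Add(190752, Mul(-1, Function('j')(Function('E')(Function('P')(3, 3))))) = Add(190752, Mul(-1, Pow(Add(-1, Pow(5, 2)), 2))) = Add(190752, Mul(-1, Pow(Add(-1, 25), 2))) = Add(190752, Mul(-1, Pow(24, 2))) = Add(190752, Mul(-1, 576)) = Add(190752, -576) = 190176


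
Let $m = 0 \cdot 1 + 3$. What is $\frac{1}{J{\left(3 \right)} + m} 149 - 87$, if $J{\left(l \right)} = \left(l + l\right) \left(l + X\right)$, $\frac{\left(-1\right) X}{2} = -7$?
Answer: $- \frac{8986}{105} \approx -85.581$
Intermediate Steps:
$X = 14$ ($X = \left(-2\right) \left(-7\right) = 14$)
$m = 3$ ($m = 0 + 3 = 3$)
$J{\left(l \right)} = 2 l \left(14 + l\right)$ ($J{\left(l \right)} = \left(l + l\right) \left(l + 14\right) = 2 l \left(14 + l\right)$)
$\frac{1}{J{\left(3 \right)} + m} 149 - 87 = \frac{1}{2 \cdot 3 \left(14 + 3\right) + 3} \cdot 149 - 87 = \frac{1}{2 \cdot 3 \cdot 17 + 3} \cdot 149 - 87 = \frac{1}{102 + 3} \cdot 149 - 87 = \frac{1}{105} \cdot 149 - 87 = \frac{149}{105} - 87 = - \frac{8986}{105}$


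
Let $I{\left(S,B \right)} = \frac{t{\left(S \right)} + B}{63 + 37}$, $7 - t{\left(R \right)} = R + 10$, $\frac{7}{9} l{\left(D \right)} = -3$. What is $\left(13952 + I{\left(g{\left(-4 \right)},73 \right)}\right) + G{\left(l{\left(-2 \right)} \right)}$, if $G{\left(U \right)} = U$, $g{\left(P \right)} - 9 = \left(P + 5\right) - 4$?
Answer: $\frac{2441037}{175} \approx 13949.0$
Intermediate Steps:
$l{\left(D \right)} = - \frac{27}{7}$ ($l{\left(D \right)} = \frac{9}{7} \left(-3\right) = - \frac{27}{7}$)
$g{\left(P \right)} = 10 + P$ ($g{\left(P \right)} = 9 + \left(\left(P + 5\right) - 4\right) = 9 + \left(\left(5 + P\right) - 4\right) = 9 + \left(1 + P\right) = 10 + P$)
$t{\left(R \right)} = -3 - R$ ($t{\left(R \right)} = 7 - \left(R + 10\right) = 7 - \left(10 + R\right) = -3 - R$)
$I{\left(S,B \right)} = - \frac{3}{100} - \frac{S}{100} + \frac{B}{100}$ ($I{\left(S,B \right)} = \frac{\left(-3 - S\right) + B}{63 + 37} = \frac{-3 + B - S}{100} = \left(-3 + B - S\right) \frac{1}{100} = - \frac{3}{100} - \frac{S}{100} + \frac{B}{100}$)
$\left(13952 + I{\left(g{\left(-4 \right)},73 \right)}\right) + G{\left(l{\left(-2 \right)} \right)} = \left(13952 - \left(- \frac{7}{10} + \frac{10 - 4}{100}\right)\right) - \frac{27}{7} = \left(13952 - - \frac{16}{25}\right) - \frac{27}{7} = \left(13952 + \frac{16}{25}\right) - \frac{27}{7} = \frac{348816}{25} - \frac{27}{7} = \frac{2441037}{175}$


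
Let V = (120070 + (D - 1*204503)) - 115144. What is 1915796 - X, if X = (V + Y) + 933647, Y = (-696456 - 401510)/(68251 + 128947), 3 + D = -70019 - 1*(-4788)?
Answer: 122949558023/98599 ≈ 1.2470e+6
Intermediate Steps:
D = -65234 (D = -3 + (-70019 - 1*(-4788)) = -3 + (-70019 + 4788) = -3 - 65231 = -65234)
Y = -548983/98599 (Y = -1097966/197198 = -1097966*1/197198 = -548983/98599 ≈ -5.5678)
V = -264811 (V = (120070 + (-65234 - 1*204503)) - 115144 = (120070 + (-65234 - 204503)) - 115144 = (120070 - 269737) - 115144 = -149667 - 115144 = -264811)
X = 65946011781/98599 (X = (-264811 - 548983/98599) + 933647 = -26110648772/98599 + 933647 = 65946011781/98599 ≈ 6.6883e+5)
1915796 - X = 1915796 - 1*65946011781/98599 = 1915796 - 65946011781/98599 = 122949558023/98599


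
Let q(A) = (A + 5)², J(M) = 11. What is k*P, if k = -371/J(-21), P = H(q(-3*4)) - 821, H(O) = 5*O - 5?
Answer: 215551/11 ≈ 19596.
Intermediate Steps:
q(A) = (5 + A)²
H(O) = -5 + 5*O
P = -581 (P = (-5 + 5*(5 - 3*4)²) - 821 = (-5 + 5*(5 - 12)²) - 821 = (-5 + 5*(-7)²) - 821 = (-5 + 5*49) - 821 = (-5 + 245) - 821 = 240 - 821 = -581)
k = -371/11 ≈ -33.727
k*P = -371/11*(-581) = 215551/11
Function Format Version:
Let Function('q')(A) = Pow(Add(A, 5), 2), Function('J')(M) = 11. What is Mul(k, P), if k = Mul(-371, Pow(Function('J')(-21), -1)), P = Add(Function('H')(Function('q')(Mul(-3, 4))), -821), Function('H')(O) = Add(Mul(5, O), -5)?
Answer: Rational(215551, 11) ≈ 19596.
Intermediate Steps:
Function('q')(A) = Pow(Add(5, A), 2)
Function('H')(O) = Add(-5, Mul(5, O))
P = -581 (P = Add(Add(-5, Mul(5, Pow(Add(5, Mul(-3, 4)), 2))), -821) = Add(Add(-5, Mul(5, Pow(Add(5, -12), 2))), -821) = Add(Add(-5, Mul(5, Pow(-7, 2))), -821) = Add(Add(-5, Mul(5, 49)), -821) = Add(Add(-5, 245), -821) = Add(240, -821) = -581)
k = Rational(-371, 11) (k = Mul(-371, Pow(11, -1)) = Mul(-371, Rational(1, 11)) = Rational(-371, 11) ≈ -33.727)
Mul(k, P) = Mul(Rational(-371, 11), -581) = Rational(215551, 11)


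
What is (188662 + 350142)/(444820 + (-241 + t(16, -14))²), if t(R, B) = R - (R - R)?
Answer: 538804/495445 ≈ 1.0875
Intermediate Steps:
t(R, B) = R (t(R, B) = R - 1*0 = R + 0 = R)
(188662 + 350142)/(444820 + (-241 + t(16, -14))²) = (188662 + 350142)/(444820 + (-241 + 16)²) = 538804/(444820 + (-225)²) = 538804/(444820 + 50625) = 538804/495445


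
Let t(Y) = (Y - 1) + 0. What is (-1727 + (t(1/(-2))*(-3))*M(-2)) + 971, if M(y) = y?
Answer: -765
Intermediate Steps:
t(Y) = -1 + Y (t(Y) = (-1 + Y) + 0 = -1 + Y)
(-1727 + (t(1/(-2))*(-3))*M(-2)) + 971 = (-1727 + ((-1 + 1/(-2))*(-3))*(-2)) + 971 = (-1727 + ((-1 - 1/2)*(-3))*(-2)) + 971 = (-1727 - 3/2*(-3)*(-2)) + 971 = (-1727 + (9/2)*(-2)) + 971 = (-1727 - 9) + 971 = -1736 + 971 = -765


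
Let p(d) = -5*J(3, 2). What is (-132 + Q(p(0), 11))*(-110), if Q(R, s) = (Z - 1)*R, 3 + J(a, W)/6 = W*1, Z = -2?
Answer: 24420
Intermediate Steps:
J(a, W) = -18 + 6*W (J(a, W) = -18 + 6*(W*1) = -18 + 6*W)
p(d) = 30 (p(d) = -5*(-18 + 6*2) = -5*(-18 + 12) = -5*(-6) = 30)
Q(R, s) = -3*R (Q(R, s) = (-2 - 1)*R = -3*R)
(-132 + Q(p(0), 11))*(-110) = (-132 - 3*30)*(-110) = (-132 - 90)*(-110) = -222*(-110) = 24420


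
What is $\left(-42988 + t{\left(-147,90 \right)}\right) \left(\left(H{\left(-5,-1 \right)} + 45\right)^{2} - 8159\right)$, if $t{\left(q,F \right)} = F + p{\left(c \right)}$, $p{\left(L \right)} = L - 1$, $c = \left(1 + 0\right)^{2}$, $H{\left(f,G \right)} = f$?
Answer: $281367982$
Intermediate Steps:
$c = 1$ ($c = 1^{2} = 1$)
$p{\left(L \right)} = -1 + L$
$t{\left(q,F \right)} = F$ ($t{\left(q,F \right)} = F + \left(-1 + 1\right) = F + 0 = F$)
$\left(-42988 + t{\left(-147,90 \right)}\right) \left(\left(H{\left(-5,-1 \right)} + 45\right)^{2} - 8159\right) = \left(-42988 + 90\right) \left(\left(-5 + 45\right)^{2} - 8159\right) = - 42898 \left(40^{2} - 8159\right) = - 42898 \left(1600 - 8159\right) = \left(-42898\right) \left(-6559\right) = 281367982$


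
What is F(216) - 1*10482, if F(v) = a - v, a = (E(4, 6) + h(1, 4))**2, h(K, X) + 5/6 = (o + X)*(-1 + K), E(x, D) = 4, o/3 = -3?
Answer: -384767/36 ≈ -10688.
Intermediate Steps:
o = -9 (o = 3*(-3) = -9)
h(K, X) = -5/6 + (-1 + K)*(-9 + X) (h(K, X) = -5/6 + (-9 + X)*(-1 + K) = -5/6 + (-1 + K)*(-9 + X))
a = 361/36 (a = (4 + (49/6 - 1*4 - 9*1 + 1*4))**2 = (4 + (49/6 - 4 - 9 + 4))**2 = (4 - 5/6)**2 = (19/6)**2 = 361/36 ≈ 10.028)
F(v) = 361/36 - v
F(216) - 1*10482 = (361/36 - 1*216) - 1*10482 = (361/36 - 216) - 10482 = -7415/36 - 10482 = -384767/36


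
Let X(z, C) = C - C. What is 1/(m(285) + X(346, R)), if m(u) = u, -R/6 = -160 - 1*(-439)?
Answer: 1/285 ≈ 0.0035088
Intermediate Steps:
R = -1674 (R = -6*(-160 - 1*(-439)) = -6*(-160 + 439) = -6*279 = -1674)
X(z, C) = 0
1/(m(285) + X(346, R)) = 1/(285 + 0) = 1/285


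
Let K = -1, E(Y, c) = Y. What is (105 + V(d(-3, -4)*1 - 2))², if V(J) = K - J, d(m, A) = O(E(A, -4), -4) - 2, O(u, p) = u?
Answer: 12544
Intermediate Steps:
d(m, A) = -2 + A (d(m, A) = A - 2 = -2 + A)
V(J) = -1 - J
(105 + V(d(-3, -4)*1 - 2))² = (105 + (-1 - ((-2 - 4)*1 - 2)))² = (105 + (-1 - (-6*1 - 2)))² = (105 + (-1 - (-6 - 2)))² = (105 + (-1 - 1*(-8)))² = (105 + (-1 + 8))² = (105 + 7)² = 112² = 12544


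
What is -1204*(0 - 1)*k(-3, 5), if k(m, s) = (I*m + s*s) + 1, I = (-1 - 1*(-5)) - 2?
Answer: 24080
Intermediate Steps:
I = 2 (I = (-1 + 5) - 2 = 4 - 2 = 2)
k(m, s) = 1 + s² + 2*m (k(m, s) = (2*m + s*s) + 1 = (2*m + s²) + 1 = (s² + 2*m) + 1 = 1 + s² + 2*m)
-1204*(0 - 1)*k(-3, 5) = -1204*(0 - 1)*(1 + 5² + 2*(-3)) = -(-1204)*(1 + 25 - 6) = -(-1204)*20 = -1204*(-20) = 24080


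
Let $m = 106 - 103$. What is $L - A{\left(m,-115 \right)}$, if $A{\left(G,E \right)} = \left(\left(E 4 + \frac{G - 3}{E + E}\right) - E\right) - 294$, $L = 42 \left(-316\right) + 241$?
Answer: $-12392$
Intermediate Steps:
$m = 3$ ($m = 106 - 103 = 3$)
$L = -13031$ ($L = -13272 + 241 = -13031$)
$A{\left(G,E \right)} = -294 + 3 E + \frac{-3 + G}{2 E}$ ($A{\left(G,E \right)} = \left(\left(4 E + \frac{-3 + G}{2 E}\right) - E\right) - 294 = \left(3 E + \frac{-3 + G}{2 E}\right) - 294 = -294 + 3 E + \frac{-3 + G}{2 E}$)
$L - A{\left(m,-115 \right)} = -13031 - \frac{-3 + 3 + 6 \left(-115\right) \left(-98 - 115\right)}{2 \left(-115\right)} = -13031 - \frac{1}{2} \left(- \frac{1}{115}\right) \left(-3 + 3 + 6 \left(-115\right) \left(-213\right)\right) = -13031 - \frac{1}{2} \left(- \frac{1}{115}\right) \left(-3 + 3 + 146970\right) = -13031 - \frac{1}{2} \left(- \frac{1}{115}\right) 146970 = -13031 - -639 = -13031 + 639 = -12392$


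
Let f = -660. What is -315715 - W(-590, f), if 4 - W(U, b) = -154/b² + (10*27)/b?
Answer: -568294937/1800 ≈ -3.1572e+5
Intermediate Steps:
W(U, b) = 4 - 270/b + 154/b² (W(U, b) = 4 - (-154/b² + (10*27)/b) = 4 - (-154/b² + 270/b) = 4 + (-270/b + 154/b²) = 4 - 270/b + 154/b²)
-315715 - W(-590, f) = -315715 - (4 - 270/(-660) + 154/(-660)²) = -315715 - (4 - 270*(-1/660) + 154*(1/435600)) = -315715 - (4 + 9/22 + 7/19800) = -315715 - 1*7937/1800 = -315715 - 7937/1800 = -568294937/1800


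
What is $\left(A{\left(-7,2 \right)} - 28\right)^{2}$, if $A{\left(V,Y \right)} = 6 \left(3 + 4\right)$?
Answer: $196$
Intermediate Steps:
$A{\left(V,Y \right)} = 42$ ($A{\left(V,Y \right)} = 6 \cdot 7 = 42$)
$\left(A{\left(-7,2 \right)} - 28\right)^{2} = \left(42 - 28\right)^{2} = 14^{2} = 196$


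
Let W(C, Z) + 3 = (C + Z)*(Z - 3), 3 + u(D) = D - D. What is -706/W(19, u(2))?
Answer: 706/99 ≈ 7.1313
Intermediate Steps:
u(D) = -3 (u(D) = -3 + (D - D) = -3 + 0 = -3)
W(C, Z) = -3 + (-3 + Z)*(C + Z) (W(C, Z) = -3 + (C + Z)*(Z - 3) = -3 + (C + Z)*(-3 + Z) = -3 + (-3 + Z)*(C + Z))
-706/W(19, u(2)) = -706/(-3 + (-3)**2 - 3*19 - 3*(-3) + 19*(-3)) = -706/(-3 + 9 - 57 + 9 - 57) = -706/(-99) = -706*(-1/99) = 706/99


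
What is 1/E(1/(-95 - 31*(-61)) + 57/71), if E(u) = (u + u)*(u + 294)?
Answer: 148897519218/70491404308501 ≈ 0.0021123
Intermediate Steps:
E(u) = 2*u*(294 + u) (E(u) = (2*u)*(294 + u) = 2*u*(294 + u))
1/E(1/(-95 - 31*(-61)) + 57/71) = 1/(2*(1/(-95 - 31*(-61)) + 57/71)*(294 + (1/(-95 - 31*(-61)) + 57/71))) = 1/(2*(-1/61/(-126) + 57*(1/71))*(294 + (-1/61/(-126) + 57*(1/71)))) = 1/(2*(-1/126*(-1/61) + 57/71)*(294 + (-1/126*(-1/61) + 57/71))) = 1/(2*(1/7686 + 57/71)*(294 + (1/7686 + 57/71))) = 1/(2*(438173/545706)*(294 + 438173/545706)) = 1/(2*(438173/545706)*(160875737/545706)) = 1/(70491404308501/148897519218) = 148897519218/70491404308501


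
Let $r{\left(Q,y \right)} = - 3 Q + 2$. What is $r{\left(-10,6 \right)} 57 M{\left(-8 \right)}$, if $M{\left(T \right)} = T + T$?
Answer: $-29184$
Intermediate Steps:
$M{\left(T \right)} = 2 T$
$r{\left(Q,y \right)} = 2 - 3 Q$
$r{\left(-10,6 \right)} 57 M{\left(-8 \right)} = \left(2 - -30\right) 57 \cdot 2 \left(-8\right) = \left(2 + 30\right) 57 \left(-16\right) = 32 \cdot 57 \left(-16\right) = 1824 \left(-16\right) = -29184$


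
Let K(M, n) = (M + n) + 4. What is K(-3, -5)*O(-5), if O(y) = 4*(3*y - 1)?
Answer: 256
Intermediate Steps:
O(y) = -4 + 12*y (O(y) = 4*(-1 + 3*y) = -4 + 12*y)
K(M, n) = 4 + M + n
K(-3, -5)*O(-5) = (4 - 3 - 5)*(-4 + 12*(-5)) = -4*(-4 - 60) = -4*(-64) = 256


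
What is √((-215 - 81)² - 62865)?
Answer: √24751 ≈ 157.32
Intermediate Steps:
√((-215 - 81)² - 62865) = √((-296)² - 62865) = √(87616 - 62865) = √24751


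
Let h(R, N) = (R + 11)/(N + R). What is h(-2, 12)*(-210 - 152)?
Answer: -1629/5 ≈ -325.80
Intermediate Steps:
h(R, N) = (11 + R)/(N + R)
h(-2, 12)*(-210 - 152) = ((11 - 2)/(12 - 2))*(-210 - 152) = (9/10)*(-362) = -1629/5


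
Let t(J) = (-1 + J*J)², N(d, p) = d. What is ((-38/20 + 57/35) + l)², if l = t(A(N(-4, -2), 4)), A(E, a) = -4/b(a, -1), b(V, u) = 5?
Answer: 1540081/76562500 ≈ 0.020115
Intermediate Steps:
A(E, a) = -⅘ (A(E, a) = -4/5 = -4*⅕ = -⅘)
t(J) = (-1 + J²)²
l = 81/625 (l = (-1 + (-⅘)²)² = (-1 + 16/25)² = (-9/25)² = 81/625 ≈ 0.12960)
((-38/20 + 57/35) + l)² = ((-38/20 + 57/35) + 81/625)² = ((-38*1/20 + 57*(1/35)) + 81/625)² = ((-19/10 + 57/35) + 81/625)² = (-19/70 + 81/625)² = (-1241/8750)² = 1540081/76562500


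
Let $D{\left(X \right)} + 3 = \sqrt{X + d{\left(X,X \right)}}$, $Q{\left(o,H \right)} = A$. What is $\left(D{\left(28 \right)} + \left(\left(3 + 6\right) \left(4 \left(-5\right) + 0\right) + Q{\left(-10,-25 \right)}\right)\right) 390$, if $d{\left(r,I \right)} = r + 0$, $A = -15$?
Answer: $-77220 + 780 \sqrt{14} \approx -74302.0$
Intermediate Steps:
$d{\left(r,I \right)} = r$
$Q{\left(o,H \right)} = -15$
$D{\left(X \right)} = -3 + \sqrt{2} \sqrt{X}$ ($D{\left(X \right)} = -3 + \sqrt{X + X} = -3 + \sqrt{2 X} = -3 + \sqrt{2} \sqrt{X}$)
$\left(D{\left(28 \right)} + \left(\left(3 + 6\right) \left(4 \left(-5\right) + 0\right) + Q{\left(-10,-25 \right)}\right)\right) 390 = \left(\left(-3 + \sqrt{2} \sqrt{28}\right) + \left(\left(3 + 6\right) \left(4 \left(-5\right) + 0\right) - 15\right)\right) 390 = \left(\left(-3 + \sqrt{2} \cdot 2 \sqrt{7}\right) + \left(9 \left(-20 + 0\right) - 15\right)\right) 390 = \left(\left(-3 + 2 \sqrt{14}\right) + \left(9 \left(-20\right) - 15\right)\right) 390 = \left(\left(-3 + 2 \sqrt{14}\right) - 195\right) 390 = \left(-198 + 2 \sqrt{14}\right) 390 = -77220 + 780 \sqrt{14}$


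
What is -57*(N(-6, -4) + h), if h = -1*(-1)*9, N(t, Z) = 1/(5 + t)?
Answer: -456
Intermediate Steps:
h = 9 (h = 1*9 = 9)
-57*(N(-6, -4) + h) = -57*(1/(5 - 6) + 9) = -57*(1/(-1) + 9) = -57*(-1 + 9) = -57*8 = -456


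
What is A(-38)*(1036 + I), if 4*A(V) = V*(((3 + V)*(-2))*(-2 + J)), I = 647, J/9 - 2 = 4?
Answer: -58198140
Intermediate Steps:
J = 54 (J = 18 + 9*4 = 18 + 36 = 54)
A(V) = V*(-312 - 104*V)/4 (A(V) = (V*(((3 + V)*(-2))*(-2 + 54)))/4 = (V*((-6 - 2*V)*52))/4 = (V*(-312 - 104*V))/4 = V*(-312 - 104*V)/4)
A(-38)*(1036 + I) = (-26*(-38)*(3 - 38))*(1036 + 647) = -26*(-38)*(-35)*1683 = -34580*1683 = -58198140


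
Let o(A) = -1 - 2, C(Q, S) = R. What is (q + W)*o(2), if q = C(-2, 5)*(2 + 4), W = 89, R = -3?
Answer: -213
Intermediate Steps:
C(Q, S) = -3
o(A) = -3
q = -18 (q = -3*(2 + 4) = -3*6 = -18)
(q + W)*o(2) = (-18 + 89)*(-3) = 71*(-3) = -213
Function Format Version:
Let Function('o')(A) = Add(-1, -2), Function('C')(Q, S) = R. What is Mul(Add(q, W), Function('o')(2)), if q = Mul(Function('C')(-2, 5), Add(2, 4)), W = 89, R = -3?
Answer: -213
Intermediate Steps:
Function('C')(Q, S) = -3
Function('o')(A) = -3
q = -18 (q = Mul(-3, Add(2, 4)) = Mul(-3, 6) = -18)
Mul(Add(q, W), Function('o')(2)) = Mul(Add(-18, 89), -3) = Mul(71, -3) = -213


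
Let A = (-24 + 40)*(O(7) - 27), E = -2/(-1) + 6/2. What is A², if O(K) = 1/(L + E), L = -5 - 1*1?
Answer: 200704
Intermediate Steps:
L = -6 (L = -5 - 1 = -6)
E = 5 (E = -2*(-1) + 6*(½) = 2 + 3 = 5)
O(K) = -1 (O(K) = 1/(-6 + 5) = 1/(-1) = -1)
A = -448 (A = (-24 + 40)*(-1 - 27) = 16*(-28) = -448)
A² = (-448)² = 200704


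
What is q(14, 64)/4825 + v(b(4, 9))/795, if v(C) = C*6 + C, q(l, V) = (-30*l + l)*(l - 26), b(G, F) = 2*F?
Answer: 298746/255725 ≈ 1.1682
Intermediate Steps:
q(l, V) = -29*l*(-26 + l) (q(l, V) = (-29*l)*(-26 + l) = -29*l*(-26 + l))
v(C) = 7*C (v(C) = 6*C + C = 7*C)
q(14, 64)/4825 + v(b(4, 9))/795 = (29*14*(26 - 1*14))/4825 + (7*(2*9))/795 = (29*14*(26 - 14))*(1/4825) + (7*18)*(1/795) = (29*14*12)*(1/4825) + 126*(1/795) = 4872*(1/4825) + 42/265 = 4872/4825 + 42/265 = 298746/255725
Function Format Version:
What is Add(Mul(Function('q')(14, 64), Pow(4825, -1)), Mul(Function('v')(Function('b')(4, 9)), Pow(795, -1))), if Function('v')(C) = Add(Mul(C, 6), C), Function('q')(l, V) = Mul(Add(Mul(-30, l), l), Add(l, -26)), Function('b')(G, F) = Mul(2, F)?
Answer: Rational(298746, 255725) ≈ 1.1682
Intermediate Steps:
Function('q')(l, V) = Mul(-29, l, Add(-26, l)) (Function('q')(l, V) = Mul(Mul(-29, l), Add(-26, l)) = Mul(-29, l, Add(-26, l)))
Function('v')(C) = Mul(7, C) (Function('v')(C) = Add(Mul(6, C), C) = Mul(7, C))
Add(Mul(Function('q')(14, 64), Pow(4825, -1)), Mul(Function('v')(Function('b')(4, 9)), Pow(795, -1))) = Add(Mul(Mul(29, 14, Add(26, Mul(-1, 14))), Pow(4825, -1)), Mul(Mul(7, Mul(2, 9)), Pow(795, -1))) = Add(Mul(Mul(29, 14, Add(26, -14)), Rational(1, 4825)), Mul(Mul(7, 18), Rational(1, 795))) = Add(Mul(Mul(29, 14, 12), Rational(1, 4825)), Mul(126, Rational(1, 795))) = Add(Mul(4872, Rational(1, 4825)), Rational(42, 265)) = Add(Rational(4872, 4825), Rational(42, 265)) = Rational(298746, 255725)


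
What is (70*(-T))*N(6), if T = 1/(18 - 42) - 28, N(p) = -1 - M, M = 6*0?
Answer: -23555/12 ≈ -1962.9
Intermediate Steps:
M = 0
N(p) = -1 (N(p) = -1 - 1*0 = -1 + 0 = -1)
T = -673/24 (T = 1/(-24) - 28 = -1/24 - 28 = -673/24 ≈ -28.042)
(70*(-T))*N(6) = (70*(-1*(-673/24)))*(-1) = (70*(673/24))*(-1) = (23555/12)*(-1) = -23555/12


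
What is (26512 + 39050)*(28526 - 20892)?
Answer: 500500308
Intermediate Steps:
(26512 + 39050)*(28526 - 20892) = 65562*7634 = 500500308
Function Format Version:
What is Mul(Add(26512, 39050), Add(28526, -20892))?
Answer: 500500308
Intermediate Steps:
Mul(Add(26512, 39050), Add(28526, -20892)) = Mul(65562, 7634) = 500500308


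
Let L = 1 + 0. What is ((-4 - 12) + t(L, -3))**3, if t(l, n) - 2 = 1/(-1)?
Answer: -3375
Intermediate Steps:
L = 1
t(l, n) = 1 (t(l, n) = 2 + 1/(-1) = 2 + 1*(-1) = 2 - 1 = 1)
((-4 - 12) + t(L, -3))**3 = ((-4 - 12) + 1)**3 = (-16 + 1)**3 = (-15)**3 = -3375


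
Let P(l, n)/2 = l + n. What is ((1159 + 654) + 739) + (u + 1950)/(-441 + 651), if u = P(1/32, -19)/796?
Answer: 978615959/382080 ≈ 2561.3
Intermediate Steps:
P(l, n) = 2*l + 2*n (P(l, n) = 2*(l + n) = 2*l + 2*n)
u = -607/12736 (u = (2/32 + 2*(-19))/796 = (2*(1/32) - 38)*(1/796) = (1/16 - 38)*(1/796) = -607/16*1/796 = -607/12736 ≈ -0.047660)
((1159 + 654) + 739) + (u + 1950)/(-441 + 651) = ((1159 + 654) + 739) + (-607/12736 + 1950)/(-441 + 651) = (1813 + 739) + (24834593/12736)/210 = 2552 + (24834593/12736)*(1/210) = 2552 + 3547799/382080 = 978615959/382080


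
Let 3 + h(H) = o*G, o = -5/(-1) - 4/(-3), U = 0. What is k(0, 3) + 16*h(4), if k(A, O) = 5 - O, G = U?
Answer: -46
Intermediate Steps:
G = 0
o = 19/3 (o = -5*(-1) - 4*(-1/3) = 5 + 4/3 = 19/3 ≈ 6.3333)
h(H) = -3 (h(H) = -3 + (19/3)*0 = -3 + 0 = -3)
k(0, 3) + 16*h(4) = (5 - 1*3) + 16*(-3) = (5 - 3) - 48 = 2 - 48 = -46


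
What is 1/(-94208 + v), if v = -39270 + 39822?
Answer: -1/93656 ≈ -1.0677e-5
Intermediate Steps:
v = 552
1/(-94208 + v) = 1/(-94208 + 552) = 1/(-93656) = -1/93656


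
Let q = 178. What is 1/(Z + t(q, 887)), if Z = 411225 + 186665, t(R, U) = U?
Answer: 1/598777 ≈ 1.6701e-6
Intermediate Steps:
Z = 597890
1/(Z + t(q, 887)) = 1/(597890 + 887) = 1/598777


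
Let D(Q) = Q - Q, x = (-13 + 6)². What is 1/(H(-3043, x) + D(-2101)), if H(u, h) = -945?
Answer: -1/945 ≈ -0.0010582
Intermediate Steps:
x = 49 (x = (-7)² = 49)
D(Q) = 0
1/(H(-3043, x) + D(-2101)) = 1/(-945 + 0) = 1/(-945) = -1/945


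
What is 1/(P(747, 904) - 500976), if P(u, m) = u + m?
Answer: -1/499325 ≈ -2.0027e-6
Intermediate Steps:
P(u, m) = m + u
1/(P(747, 904) - 500976) = 1/((904 + 747) - 500976) = 1/(1651 - 500976) = 1/(-499325) = -1/499325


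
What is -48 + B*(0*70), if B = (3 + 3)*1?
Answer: -48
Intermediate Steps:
B = 6 (B = 6*1 = 6)
-48 + B*(0*70) = -48 + 6*(0*70) = -48 + 6*0 = -48 + 0 = -48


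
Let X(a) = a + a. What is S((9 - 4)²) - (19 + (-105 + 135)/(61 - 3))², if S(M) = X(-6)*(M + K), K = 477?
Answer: -5386540/841 ≈ -6404.9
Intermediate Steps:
X(a) = 2*a
S(M) = -5724 - 12*M (S(M) = (2*(-6))*(M + 477) = -12*(477 + M) = -5724 - 12*M)
S((9 - 4)²) - (19 + (-105 + 135)/(61 - 3))² = (-5724 - 12*(9 - 4)²) - (19 + (-105 + 135)/(61 - 3))² = (-5724 - 12*5²) - (19 + 30/58)² = (-5724 - 12*25) - (19 + 30*(1/58))² = (-5724 - 300) - (19 + 15/29)² = -6024 - (566/29)² = -6024 - 1*320356/841 = -6024 - 320356/841 = -5386540/841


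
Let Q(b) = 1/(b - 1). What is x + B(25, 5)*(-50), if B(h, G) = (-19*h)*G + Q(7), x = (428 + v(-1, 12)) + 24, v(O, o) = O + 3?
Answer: 357587/3 ≈ 1.1920e+5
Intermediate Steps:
v(O, o) = 3 + O
x = 454 (x = (428 + (3 - 1)) + 24 = (428 + 2) + 24 = 430 + 24 = 454)
Q(b) = 1/(-1 + b)
B(h, G) = ⅙ - 19*G*h (B(h, G) = (-19*h)*G + 1/(-1 + 7) = -19*G*h + 1/6 = -19*G*h + ⅙ = ⅙ - 19*G*h)
x + B(25, 5)*(-50) = 454 + (⅙ - 19*5*25)*(-50) = 454 + (⅙ - 2375)*(-50) = 454 - 14249/6*(-50) = 454 + 356225/3 = 357587/3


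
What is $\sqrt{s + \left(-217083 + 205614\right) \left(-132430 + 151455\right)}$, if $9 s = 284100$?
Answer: $\frac{5 i \sqrt{78539817}}{3} \approx 14770.0 i$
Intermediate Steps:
$s = \frac{94700}{3}$ ($s = \frac{1}{9} \cdot 284100 = \frac{94700}{3} \approx 31567.0$)
$\sqrt{s + \left(-217083 + 205614\right) \left(-132430 + 151455\right)} = \sqrt{\frac{94700}{3} + \left(-217083 + 205614\right) \left(-132430 + 151455\right)} = \sqrt{\frac{94700}{3} - 218197725} = \sqrt{- \frac{654498475}{3}} = \frac{5 i \sqrt{78539817}}{3}$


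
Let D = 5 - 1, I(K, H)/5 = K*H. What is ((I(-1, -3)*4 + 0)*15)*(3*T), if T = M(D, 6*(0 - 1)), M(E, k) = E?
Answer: 10800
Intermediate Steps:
I(K, H) = 5*H*K (I(K, H) = 5*(K*H) = 5*(H*K) = 5*H*K)
D = 4
T = 4
((I(-1, -3)*4 + 0)*15)*(3*T) = (((5*(-3)*(-1))*4 + 0)*15)*(3*4) = ((15*4 + 0)*15)*12 = ((60 + 0)*15)*12 = (60*15)*12 = 900*12 = 10800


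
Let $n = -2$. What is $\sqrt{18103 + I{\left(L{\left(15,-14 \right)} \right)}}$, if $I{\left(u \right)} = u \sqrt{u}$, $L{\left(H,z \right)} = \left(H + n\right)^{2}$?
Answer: $10 \sqrt{203} \approx 142.48$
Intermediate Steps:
$L{\left(H,z \right)} = \left(-2 + H\right)^{2}$ ($L{\left(H,z \right)} = \left(H - 2\right)^{2} = \left(-2 + H\right)^{2}$)
$I{\left(u \right)} = u^{\frac{3}{2}}$
$\sqrt{18103 + I{\left(L{\left(15,-14 \right)} \right)}} = \sqrt{18103 + \left(\left(-2 + 15\right)^{2}\right)^{\frac{3}{2}}} = \sqrt{18103 + \left(13^{2}\right)^{\frac{3}{2}}} = \sqrt{18103 + 169^{\frac{3}{2}}} = \sqrt{18103 + 2197} = \sqrt{20300} = 10 \sqrt{203}$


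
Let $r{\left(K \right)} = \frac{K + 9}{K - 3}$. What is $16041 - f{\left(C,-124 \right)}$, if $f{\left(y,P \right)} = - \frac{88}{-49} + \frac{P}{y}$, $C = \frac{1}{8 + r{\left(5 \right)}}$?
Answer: $\frac{877061}{49} \approx 17899.0$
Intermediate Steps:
$r{\left(K \right)} = \frac{9 + K}{-3 + K}$
$C = \frac{1}{15}$ ($C = \frac{1}{8 + \frac{9 + 5}{-3 + 5}} = \frac{1}{8 + \frac{1}{2} \cdot 14} = \frac{1}{8 + 7} = \frac{1}{15} \approx 0.066667$)
$f{\left(y,P \right)} = \frac{88}{49} + \frac{P}{y}$ ($f{\left(y,P \right)} = \left(-88\right) \left(- \frac{1}{49}\right) + \frac{P}{y} = \frac{88}{49} + \frac{P}{y}$)
$16041 - f{\left(C,-124 \right)} = 16041 - \left(\frac{88}{49} - 124 \frac{1}{\frac{1}{15}}\right) = 16041 - \left(\frac{88}{49} - 1860\right) = 16041 - - \frac{91052}{49} = 16041 + \frac{91052}{49} = \frac{877061}{49}$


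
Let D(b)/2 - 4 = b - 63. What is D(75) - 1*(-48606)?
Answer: 48638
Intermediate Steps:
D(b) = -118 + 2*b (D(b) = 8 + 2*(b - 63) = 8 + 2*(-63 + b) = 8 + (-126 + 2*b) = -118 + 2*b)
D(75) - 1*(-48606) = (-118 + 2*75) - 1*(-48606) = (-118 + 150) + 48606 = 32 + 48606 = 48638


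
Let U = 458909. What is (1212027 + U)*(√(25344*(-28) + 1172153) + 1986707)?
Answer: 3319660247752 + 1670936*√462521 ≈ 3.3208e+12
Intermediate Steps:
(1212027 + U)*(√(25344*(-28) + 1172153) + 1986707) = (1212027 + 458909)*(√(25344*(-28) + 1172153) + 1986707) = 1670936*(√(-709632 + 1172153) + 1986707) = 1670936*(√462521 + 1986707) = 1670936*(1986707 + √462521) = 3319660247752 + 1670936*√462521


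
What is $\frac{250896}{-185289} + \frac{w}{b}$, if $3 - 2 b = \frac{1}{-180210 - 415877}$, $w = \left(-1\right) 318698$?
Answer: $- \frac{11733299029845730}{55224212953} \approx -2.1247 \cdot 10^{5}$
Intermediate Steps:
$w = -318698$
$b = \frac{894131}{596087}$ ($b = \frac{3}{2} - \frac{1}{2 \left(-180210 - 415877\right)} = \frac{3}{2} - \frac{1}{2 \left(-596087\right)} = \frac{3}{2} - - \frac{1}{1192174} = \frac{3}{2} + \frac{1}{1192174} = \frac{894131}{596087} \approx 1.5$)
$\frac{250896}{-185289} + \frac{w}{b} = \frac{250896}{-185289} - \frac{318698}{\frac{894131}{596087}} = 250896 \left(- \frac{1}{185289}\right) - \frac{189971734726}{894131} = - \frac{83632}{61763} - \frac{189971734726}{894131} = - \frac{11733299029845730}{55224212953}$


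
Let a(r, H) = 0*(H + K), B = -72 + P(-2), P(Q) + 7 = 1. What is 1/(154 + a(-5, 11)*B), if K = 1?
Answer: 1/154 ≈ 0.0064935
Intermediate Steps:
P(Q) = -6 (P(Q) = -7 + 1 = -6)
B = -78 (B = -72 - 6 = -78)
a(r, H) = 0 (a(r, H) = 0*(H + 1) = 0*(1 + H) = 0)
1/(154 + a(-5, 11)*B) = 1/(154 + 0*(-78)) = 1/(154 + 0) = 1/154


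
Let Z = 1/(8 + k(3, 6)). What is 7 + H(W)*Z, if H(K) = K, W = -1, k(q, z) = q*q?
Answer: 118/17 ≈ 6.9412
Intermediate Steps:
k(q, z) = q²
Z = 1/17 (Z = 1/(8 + 3²) = 1/(8 + 9) = 1/17 ≈ 0.058824)
7 + H(W)*Z = 7 - 1*1/17 = 7 - 1/17 = 118/17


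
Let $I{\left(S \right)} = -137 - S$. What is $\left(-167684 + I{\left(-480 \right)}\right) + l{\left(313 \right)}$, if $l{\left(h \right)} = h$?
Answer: $-167028$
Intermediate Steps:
$\left(-167684 + I{\left(-480 \right)}\right) + l{\left(313 \right)} = \left(-167684 - -343\right) + 313 = \left(-167684 + \left(-137 + 480\right)\right) + 313 = \left(-167684 + 343\right) + 313 = -167341 + 313 = -167028$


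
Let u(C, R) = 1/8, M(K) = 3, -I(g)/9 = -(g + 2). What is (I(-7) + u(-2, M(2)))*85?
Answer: -30515/8 ≈ -3814.4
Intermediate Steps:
I(g) = 18 + 9*g (I(g) = -(-9)*(g + 2) = -(-9)*(2 + g) = -9*(-2 - g) = 18 + 9*g)
u(C, R) = ⅛
(I(-7) + u(-2, M(2)))*85 = ((18 + 9*(-7)) + ⅛)*85 = ((18 - 63) + ⅛)*85 = (-45 + ⅛)*85 = -359/8*85 = -30515/8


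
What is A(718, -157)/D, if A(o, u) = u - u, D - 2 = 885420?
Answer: 0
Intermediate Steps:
D = 885422 (D = 2 + 885420 = 885422)
A(o, u) = 0
A(718, -157)/D = 0/885422 = 0*(1/885422) = 0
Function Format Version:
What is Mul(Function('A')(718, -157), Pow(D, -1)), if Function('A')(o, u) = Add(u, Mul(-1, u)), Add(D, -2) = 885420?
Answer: 0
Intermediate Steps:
D = 885422 (D = Add(2, 885420) = 885422)
Function('A')(o, u) = 0
Mul(Function('A')(718, -157), Pow(D, -1)) = Mul(0, Pow(885422, -1)) = Mul(0, Rational(1, 885422)) = 0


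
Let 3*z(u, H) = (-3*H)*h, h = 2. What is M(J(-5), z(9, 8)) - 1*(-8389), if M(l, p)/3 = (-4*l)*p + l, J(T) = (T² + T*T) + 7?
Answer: 19504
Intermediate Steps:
z(u, H) = -2*H (z(u, H) = (-3*H*2)/3 = (-6*H)/3 = -2*H)
J(T) = 7 + 2*T² (J(T) = (T² + T²) + 7 = 2*T² + 7 = 7 + 2*T²)
M(l, p) = 3*l - 12*l*p (M(l, p) = 3*((-4*l)*p + l) = 3*(-4*l*p + l) = 3*(l - 4*l*p) = 3*l - 12*l*p)
M(J(-5), z(9, 8)) - 1*(-8389) = 3*(7 + 2*(-5)²)*(1 - (-8)*8) - 1*(-8389) = 3*(7 + 2*25)*(1 - 4*(-16)) + 8389 = 3*(7 + 50)*(1 + 64) + 8389 = 3*57*65 + 8389 = 11115 + 8389 = 19504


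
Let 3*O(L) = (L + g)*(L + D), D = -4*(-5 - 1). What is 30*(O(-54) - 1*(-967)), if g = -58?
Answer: 62610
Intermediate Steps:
D = 24 (D = -4*(-6) = 24)
O(L) = (-58 + L)*(24 + L)/3 (O(L) = ((L - 58)*(L + 24))/3 = ((-58 + L)*(24 + L))/3 = (-58 + L)*(24 + L)/3)
30*(O(-54) - 1*(-967)) = 30*((-464 - 34/3*(-54) + (⅓)*(-54)²) - 1*(-967)) = 30*((-464 + 612 + (⅓)*2916) + 967) = 30*((-464 + 612 + 972) + 967) = 30*(1120 + 967) = 30*2087 = 62610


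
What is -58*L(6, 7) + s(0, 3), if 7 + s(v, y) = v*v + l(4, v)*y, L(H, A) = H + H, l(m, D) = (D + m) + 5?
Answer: -676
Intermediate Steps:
l(m, D) = 5 + D + m
L(H, A) = 2*H
s(v, y) = -7 + v² + y*(9 + v) (s(v, y) = -7 + (v*v + (5 + v + 4)*y) = -7 + (v² + (9 + v)*y) = -7 + (v² + y*(9 + v)) = -7 + v² + y*(9 + v))
-58*L(6, 7) + s(0, 3) = -116*6 + (-7 + 0² + 3*(9 + 0)) = -58*12 + (-7 + 0 + 3*9) = -696 + (-7 + 0 + 27) = -696 + 20 = -676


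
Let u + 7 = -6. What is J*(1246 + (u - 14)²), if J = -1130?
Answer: -2231750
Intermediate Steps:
u = -13 (u = -7 - 6 = -13)
J*(1246 + (u - 14)²) = -1130*(1246 + (-13 - 14)²) = -1130*(1246 + (-27)²) = -1130*(1246 + 729) = -1130*1975 = -2231750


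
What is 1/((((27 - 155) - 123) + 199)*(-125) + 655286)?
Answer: 1/661786 ≈ 1.5111e-6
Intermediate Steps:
1/((((27 - 155) - 123) + 199)*(-125) + 655286) = 1/(((-128 - 123) + 199)*(-125) + 655286) = 1/((-251 + 199)*(-125) + 655286) = 1/(-52*(-125) + 655286) = 1/(6500 + 655286) = 1/661786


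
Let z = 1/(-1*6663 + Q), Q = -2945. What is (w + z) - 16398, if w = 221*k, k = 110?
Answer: 76018495/9608 ≈ 7912.0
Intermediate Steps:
z = -1/9608 (z = 1/(-1*6663 - 2945) = 1/(-6663 - 2945) = 1/(-9608) = -1/9608 ≈ -0.00010408)
w = 24310 (w = 221*110 = 24310)
(w + z) - 16398 = (24310 - 1/9608) - 16398 = 233570479/9608 - 16398 = 76018495/9608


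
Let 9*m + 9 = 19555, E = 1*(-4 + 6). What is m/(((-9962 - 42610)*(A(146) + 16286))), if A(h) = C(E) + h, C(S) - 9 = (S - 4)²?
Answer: -29/11544390 ≈ -2.5120e-6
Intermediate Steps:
E = 2 (E = 1*2 = 2)
C(S) = 9 + (-4 + S)² (C(S) = 9 + (S - 4)² = 9 + (-4 + S)²)
m = 19546/9 (m = -1 + (⅑)*19555 = -1 + 19555/9 = 19546/9 ≈ 2171.8)
A(h) = 13 + h (A(h) = (9 + (-4 + 2)²) + h = (9 + (-2)²) + h = (9 + 4) + h = 13 + h)
m/(((-9962 - 42610)*(A(146) + 16286))) = 19546/(9*(((-9962 - 42610)*((13 + 146) + 16286)))) = 19546/(9*((-52572*(159 + 16286)))) = 19546/(9*((-52572*16445))) = (19546/9)/(-864546540) = (19546/9)*(-1/864546540) = -29/11544390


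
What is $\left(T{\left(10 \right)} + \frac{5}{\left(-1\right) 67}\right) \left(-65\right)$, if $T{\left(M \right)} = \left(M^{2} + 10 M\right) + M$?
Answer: $- \frac{914225}{67} \approx -13645.0$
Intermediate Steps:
$T{\left(M \right)} = M^{2} + 11 M$
$\left(T{\left(10 \right)} + \frac{5}{\left(-1\right) 67}\right) \left(-65\right) = \left(10 \left(11 + 10\right) + \frac{5}{\left(-1\right) 67}\right) \left(-65\right) = \left(10 \cdot 21 + \frac{5}{-67}\right) \left(-65\right) = \left(210 + 5 \left(- \frac{1}{67}\right)\right) \left(-65\right) = \left(210 - \frac{5}{67}\right) \left(-65\right) = \frac{14065}{67} \left(-65\right) = - \frac{914225}{67}$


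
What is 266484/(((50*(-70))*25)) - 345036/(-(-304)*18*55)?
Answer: -459965311/109725000 ≈ -4.1920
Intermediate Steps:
266484/(((50*(-70))*25)) - 345036/(-(-304)*18*55) = 266484/((-3500*25)) - 345036/(-76*(-72)*55) = 266484/(-87500) - 345036/(5472*55) = 266484*(-1/87500) - 345036/300960 = -66621/21875 - 345036*1/300960 = -66621/21875 - 28753/25080 = -459965311/109725000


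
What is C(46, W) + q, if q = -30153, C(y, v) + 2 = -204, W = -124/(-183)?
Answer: -30359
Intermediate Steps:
W = 124/183 (W = -124*(-1/183) = 124/183 ≈ 0.67760)
C(y, v) = -206 (C(y, v) = -2 - 204 = -206)
C(46, W) + q = -206 - 30153 = -30359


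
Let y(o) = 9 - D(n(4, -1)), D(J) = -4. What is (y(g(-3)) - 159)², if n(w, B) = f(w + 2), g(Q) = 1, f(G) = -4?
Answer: 21316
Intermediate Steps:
n(w, B) = -4
y(o) = 13 (y(o) = 9 - 1*(-4) = 9 + 4 = 13)
(y(g(-3)) - 159)² = (13 - 159)² = (-146)² = 21316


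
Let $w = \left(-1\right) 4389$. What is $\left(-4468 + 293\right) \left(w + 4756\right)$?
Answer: $-1532225$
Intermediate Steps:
$w = -4389$
$\left(-4468 + 293\right) \left(w + 4756\right) = \left(-4468 + 293\right) \left(-4389 + 4756\right) = \left(-4175\right) 367 = -1532225$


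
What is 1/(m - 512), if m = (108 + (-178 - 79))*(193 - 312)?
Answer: 1/17219 ≈ 5.8075e-5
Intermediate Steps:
m = 17731 (m = (108 - 257)*(-119) = -149*(-119) = 17731)
1/(m - 512) = 1/(17731 - 512) = 1/17219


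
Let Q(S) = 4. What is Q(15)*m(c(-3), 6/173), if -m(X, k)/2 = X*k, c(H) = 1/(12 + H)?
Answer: -16/519 ≈ -0.030829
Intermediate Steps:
m(X, k) = -2*X*k
Q(15)*m(c(-3), 6/173) = 4*(-2*6/173/(12 - 3)) = 4*(-2*6*(1/173)/9) = 4*(-2*⅑*6/173) = 4*(-4/519) = -16/519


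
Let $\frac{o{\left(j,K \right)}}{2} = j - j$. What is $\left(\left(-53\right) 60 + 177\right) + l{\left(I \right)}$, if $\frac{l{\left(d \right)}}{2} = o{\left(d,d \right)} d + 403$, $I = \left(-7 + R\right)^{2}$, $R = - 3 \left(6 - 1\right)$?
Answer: $-2197$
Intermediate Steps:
$R = -15$ ($R = \left(-3\right) 5 = -15$)
$o{\left(j,K \right)} = 0$ ($o{\left(j,K \right)} = 2 \left(j - j\right) = 2 \cdot 0 = 0$)
$I = 484$ ($I = \left(-7 - 15\right)^{2} = \left(-22\right)^{2} = 484$)
$l{\left(d \right)} = 806$ ($l{\left(d \right)} = 2 \left(0 d + 403\right) = 2 \left(0 + 403\right) = 2 \cdot 403 = 806$)
$\left(\left(-53\right) 60 + 177\right) + l{\left(I \right)} = \left(\left(-53\right) 60 + 177\right) + 806 = \left(-3180 + 177\right) + 806 = -3003 + 806 = -2197$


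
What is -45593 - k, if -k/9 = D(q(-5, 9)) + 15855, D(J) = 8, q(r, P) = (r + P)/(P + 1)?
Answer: 97174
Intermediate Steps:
q(r, P) = (P + r)/(1 + P)
k = -142767 (k = -9*(8 + 15855) = -9*15863 = -142767)
-45593 - k = -45593 - 1*(-142767) = -45593 + 142767 = 97174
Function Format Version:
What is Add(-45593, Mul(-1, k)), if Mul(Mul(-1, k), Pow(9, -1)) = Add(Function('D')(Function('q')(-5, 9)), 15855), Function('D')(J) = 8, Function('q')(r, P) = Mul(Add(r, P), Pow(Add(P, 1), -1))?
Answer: 97174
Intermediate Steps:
Function('q')(r, P) = Mul(Pow(Add(1, P), -1), Add(P, r)) (Function('q')(r, P) = Mul(Add(P, r), Pow(Add(1, P), -1)) = Mul(Pow(Add(1, P), -1), Add(P, r)))
k = -142767 (k = Mul(-9, Add(8, 15855)) = Mul(-9, 15863) = -142767)
Add(-45593, Mul(-1, k)) = Add(-45593, Mul(-1, -142767)) = Add(-45593, 142767) = 97174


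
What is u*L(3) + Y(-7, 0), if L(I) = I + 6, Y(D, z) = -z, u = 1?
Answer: 9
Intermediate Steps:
L(I) = 6 + I
u*L(3) + Y(-7, 0) = 1*(6 + 3) - 1*0 = 1*9 + 0 = 9 + 0 = 9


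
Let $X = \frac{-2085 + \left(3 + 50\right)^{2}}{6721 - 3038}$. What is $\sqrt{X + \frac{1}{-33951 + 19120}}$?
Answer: $\frac{\sqrt{586316568301653}}{54622573} \approx 0.4433$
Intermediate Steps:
$X = \frac{724}{3683}$ ($X = \frac{-2085 + 53^{2}}{3683} = \left(-2085 + 2809\right) \frac{1}{3683} = 724 \cdot \frac{1}{3683} = \frac{724}{3683} \approx 0.19658$)
$\sqrt{X + \frac{1}{-33951 + 19120}} = \sqrt{\frac{724}{3683} + \frac{1}{-33951 + 19120}} = \sqrt{\frac{724}{3683} + \frac{1}{-14831}} = \sqrt{\frac{724}{3683} - \frac{1}{14831}} = \sqrt{\frac{10733961}{54622573}} = \frac{\sqrt{586316568301653}}{54622573}$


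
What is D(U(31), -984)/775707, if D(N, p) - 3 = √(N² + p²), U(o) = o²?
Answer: 1/258569 + √1891777/775707 ≈ 0.0017770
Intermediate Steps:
D(N, p) = 3 + √(N² + p²)
D(U(31), -984)/775707 = (3 + √((31²)² + (-984)²))/775707 = (3 + √(961² + 968256))*(1/775707) = (3 + √(923521 + 968256))*(1/775707) = (3 + √1891777)*(1/775707) = 1/258569 + √1891777/775707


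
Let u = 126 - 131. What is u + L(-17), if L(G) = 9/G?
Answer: -94/17 ≈ -5.5294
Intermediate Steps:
u = -5
u + L(-17) = -5 + 9/(-17) = -5 + 9*(-1/17) = -5 - 9/17 = -94/17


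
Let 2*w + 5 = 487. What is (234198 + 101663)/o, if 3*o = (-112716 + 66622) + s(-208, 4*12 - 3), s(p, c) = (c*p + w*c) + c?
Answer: -1007583/44564 ≈ -22.610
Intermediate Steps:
w = 241 (w = -5/2 + (½)*487 = -5/2 + 487/2 = 241)
s(p, c) = 242*c + c*p (s(p, c) = (c*p + 241*c) + c = (241*c + c*p) + c = 242*c + c*p)
o = -44564/3 (o = ((-112716 + 66622) + (4*12 - 3)*(242 - 208))/3 = (-46094 + (48 - 3)*34)/3 = (-46094 + 45*34)/3 = (-46094 + 1530)/3 = (⅓)*(-44564) = -44564/3 ≈ -14855.)
(234198 + 101663)/o = (234198 + 101663)/(-44564/3) = 335861*(-3/44564) = -1007583/44564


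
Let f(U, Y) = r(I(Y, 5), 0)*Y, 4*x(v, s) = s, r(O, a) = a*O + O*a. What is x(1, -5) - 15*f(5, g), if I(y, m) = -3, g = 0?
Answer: -5/4 ≈ -1.2500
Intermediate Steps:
r(O, a) = 2*O*a (r(O, a) = O*a + O*a = 2*O*a)
x(v, s) = s/4
f(U, Y) = 0 (f(U, Y) = (2*(-3)*0)*Y = 0*Y = 0)
x(1, -5) - 15*f(5, g) = (¼)*(-5) - 15*0 = -5/4 + 0 = -5/4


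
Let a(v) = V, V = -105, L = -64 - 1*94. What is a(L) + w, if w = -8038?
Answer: -8143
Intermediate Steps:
L = -158 (L = -64 - 94 = -158)
a(v) = -105
a(L) + w = -105 - 8038 = -8143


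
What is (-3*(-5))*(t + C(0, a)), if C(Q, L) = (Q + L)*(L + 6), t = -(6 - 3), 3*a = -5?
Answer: -460/3 ≈ -153.33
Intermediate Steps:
a = -5/3 (a = (⅓)*(-5) = -5/3 ≈ -1.6667)
t = -3 (t = -1*3 = -3)
C(Q, L) = (6 + L)*(L + Q) (C(Q, L) = (L + Q)*(6 + L) = (6 + L)*(L + Q))
(-3*(-5))*(t + C(0, a)) = (-3*(-5))*(-3 + ((-5/3)² + 6*(-5/3) + 6*0 - 5/3*0)) = 15*(-3 + (25/9 - 10 + 0 + 0)) = 15*(-3 - 65/9) = 15*(-92/9) = -460/3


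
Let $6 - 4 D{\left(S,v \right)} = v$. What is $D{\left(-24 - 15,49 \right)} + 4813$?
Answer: $\frac{19209}{4} \approx 4802.3$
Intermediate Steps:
$D{\left(S,v \right)} = \frac{3}{2} - \frac{v}{4}$
$D{\left(-24 - 15,49 \right)} + 4813 = \left(\frac{3}{2} - \frac{49}{4}\right) + 4813 = - \frac{43}{4} + 4813 = \frac{19209}{4}$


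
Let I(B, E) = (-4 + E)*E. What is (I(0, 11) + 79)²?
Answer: 24336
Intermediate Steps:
I(B, E) = E*(-4 + E)
(I(0, 11) + 79)² = (11*(-4 + 11) + 79)² = (11*7 + 79)² = (77 + 79)² = 156² = 24336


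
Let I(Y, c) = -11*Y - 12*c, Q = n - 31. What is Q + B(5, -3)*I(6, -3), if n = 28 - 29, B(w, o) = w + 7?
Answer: -392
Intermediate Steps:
B(w, o) = 7 + w
n = -1
Q = -32 (Q = -1 - 31 = -32)
I(Y, c) = -12*c - 11*Y
Q + B(5, -3)*I(6, -3) = -32 + (7 + 5)*(-12*(-3) - 11*6) = -32 + 12*(36 - 66) = -32 + 12*(-30) = -32 - 360 = -392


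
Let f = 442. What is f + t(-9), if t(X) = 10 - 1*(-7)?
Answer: 459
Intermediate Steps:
t(X) = 17 (t(X) = 10 + 7 = 17)
f + t(-9) = 442 + 17 = 459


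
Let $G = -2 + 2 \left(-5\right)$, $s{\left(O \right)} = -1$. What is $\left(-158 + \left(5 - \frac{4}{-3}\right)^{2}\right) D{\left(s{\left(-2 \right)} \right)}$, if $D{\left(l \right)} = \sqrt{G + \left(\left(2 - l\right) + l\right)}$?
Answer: $- \frac{1061 i \sqrt{10}}{9} \approx - 372.8 i$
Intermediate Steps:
$G = -12$ ($G = -2 - 10 = -12$)
$D{\left(l \right)} = i \sqrt{10}$ ($D{\left(l \right)} = \sqrt{-12 + \left(\left(2 - l\right) + l\right)} = \sqrt{-12 + 2} = \sqrt{-10} = i \sqrt{10}$)
$\left(-158 + \left(5 - \frac{4}{-3}\right)^{2}\right) D{\left(s{\left(-2 \right)} \right)} = \left(-158 + \left(5 - \frac{4}{-3}\right)^{2}\right) i \sqrt{10} = \left(-158 + \left(5 - - \frac{4}{3}\right)^{2}\right) i \sqrt{10} = \left(-158 + \left(5 + \frac{4}{3}\right)^{2}\right) i \sqrt{10} = \left(-158 + \left(\frac{19}{3}\right)^{2}\right) i \sqrt{10} = \left(-158 + \frac{361}{9}\right) i \sqrt{10} = - \frac{1061 i \sqrt{10}}{9}$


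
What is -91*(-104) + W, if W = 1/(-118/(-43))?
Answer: 1116795/118 ≈ 9464.4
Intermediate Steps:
W = 43/118 (W = 1/(-118*(-1/43)) = 1/(118/43) = 43/118 ≈ 0.36441)
-91*(-104) + W = -91*(-104) + 43/118 = 9464 + 43/118 = 1116795/118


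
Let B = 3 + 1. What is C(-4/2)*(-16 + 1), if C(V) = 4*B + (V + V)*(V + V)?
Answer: -480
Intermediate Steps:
B = 4
C(V) = 16 + 4*V² (C(V) = 4*4 + (V + V)*(V + V) = 16 + (2*V)*(2*V) = 16 + 4*V²)
C(-4/2)*(-16 + 1) = (16 + 4*(-4/2)²)*(-16 + 1) = (16 + 4*(-4*½)²)*(-15) = (16 + 4*(-2)²)*(-15) = (16 + 4*4)*(-15) = (16 + 16)*(-15) = 32*(-15) = -480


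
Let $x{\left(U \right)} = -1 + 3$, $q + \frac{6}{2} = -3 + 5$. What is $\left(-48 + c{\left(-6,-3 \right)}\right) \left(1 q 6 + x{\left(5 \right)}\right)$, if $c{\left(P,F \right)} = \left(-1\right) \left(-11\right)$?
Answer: $148$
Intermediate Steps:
$q = -1$ ($q = -3 + \left(-3 + 5\right) = -3 + 2 = -1$)
$x{\left(U \right)} = 2$
$c{\left(P,F \right)} = 11$
$\left(-48 + c{\left(-6,-3 \right)}\right) \left(1 q 6 + x{\left(5 \right)}\right) = \left(-48 + 11\right) \left(1 \left(-1\right) 6 + 2\right) = - 37 \left(\left(-1\right) 6 + 2\right) = - 37 \left(-6 + 2\right) = \left(-37\right) \left(-4\right) = 148$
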